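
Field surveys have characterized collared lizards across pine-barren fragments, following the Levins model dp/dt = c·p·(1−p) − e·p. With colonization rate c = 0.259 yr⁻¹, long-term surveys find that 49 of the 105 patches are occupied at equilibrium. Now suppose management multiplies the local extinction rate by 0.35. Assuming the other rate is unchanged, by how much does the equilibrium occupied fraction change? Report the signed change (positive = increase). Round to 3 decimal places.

0.347

Observed p* = 49/105 = 0.46667.
Balance c(1−p*) = e gives e = 0.259×(1 − 0.46667) = 0.13813.
New p* = 1 − e/c = 1 − 0.04835/0.25900 = 0.81332.
Δp* = 0.81332 − 0.46667 = +0.34665.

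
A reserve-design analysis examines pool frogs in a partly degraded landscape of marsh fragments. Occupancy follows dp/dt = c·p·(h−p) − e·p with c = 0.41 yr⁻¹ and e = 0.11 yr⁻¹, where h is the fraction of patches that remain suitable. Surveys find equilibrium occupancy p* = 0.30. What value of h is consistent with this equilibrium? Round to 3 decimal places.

At equilibrium c(h−p*) = e, so h = p* + e/c.
h = 0.30 + 0.11/0.41 = 0.30 + 0.2683 = 0.5683.

0.568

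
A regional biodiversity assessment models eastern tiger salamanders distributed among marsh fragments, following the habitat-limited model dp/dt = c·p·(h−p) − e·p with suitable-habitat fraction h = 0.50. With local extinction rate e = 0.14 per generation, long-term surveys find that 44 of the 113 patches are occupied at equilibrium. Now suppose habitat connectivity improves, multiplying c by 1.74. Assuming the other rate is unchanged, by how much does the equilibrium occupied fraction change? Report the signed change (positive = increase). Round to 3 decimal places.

Observed p* = 44/113 = 0.38938.
Balance c(h−p*) = e gives c = e/(0.5 − 0.38938) = 0.14/0.11062 = 1.26559.
New p* = 0.5 − e/c = 0.5 − 0.14000/2.20213 = 0.43643.
Δp* = 0.43643 − 0.38938 = +0.04705.

0.047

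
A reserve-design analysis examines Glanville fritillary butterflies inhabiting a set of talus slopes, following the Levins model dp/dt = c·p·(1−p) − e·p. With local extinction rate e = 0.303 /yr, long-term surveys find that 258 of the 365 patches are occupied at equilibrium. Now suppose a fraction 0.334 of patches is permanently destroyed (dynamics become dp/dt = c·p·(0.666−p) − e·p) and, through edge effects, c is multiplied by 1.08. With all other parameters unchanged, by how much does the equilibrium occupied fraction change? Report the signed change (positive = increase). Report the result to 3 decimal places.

Observed p* = 258/365 = 0.70685.
Balance c(1−p*) = e gives c = e/(1 − 0.70685) = 0.303/0.29315 = 1.03360.
New p* = 0.666 − e/c = 0.666 − 0.30300/1.11629 = 0.39457.
Δp* = 0.39457 − 0.70685 = -0.31228.

-0.312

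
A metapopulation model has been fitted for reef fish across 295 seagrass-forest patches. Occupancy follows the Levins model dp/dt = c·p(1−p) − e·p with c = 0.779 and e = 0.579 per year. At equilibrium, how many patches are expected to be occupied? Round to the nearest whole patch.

p* = 1 − e/c = 1 − 0.579/0.779 = 0.2567.
Expected occupied patches = N × p* = 295 × 0.2567 = 75.74 ≈ 76.

76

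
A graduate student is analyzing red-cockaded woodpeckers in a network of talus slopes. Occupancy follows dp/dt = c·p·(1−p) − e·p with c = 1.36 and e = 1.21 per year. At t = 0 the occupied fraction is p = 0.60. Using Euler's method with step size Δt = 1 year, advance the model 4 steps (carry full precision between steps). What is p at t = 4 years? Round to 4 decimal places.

Update rule: p ← p + [c·p·(1−p) − e·p]·Δt with Δt = 1.
  1  |  dp/dt·Δt = -0.399600  |  p_1 = 0.200400
  2  |  dp/dt·Δt = -0.024558  |  p_2 = 0.175842
  3  |  dp/dt·Δt = -0.015676  |  p_3 = 0.160167
  4  |  dp/dt·Δt = -0.010864  |  p_4 = 0.149303

0.1493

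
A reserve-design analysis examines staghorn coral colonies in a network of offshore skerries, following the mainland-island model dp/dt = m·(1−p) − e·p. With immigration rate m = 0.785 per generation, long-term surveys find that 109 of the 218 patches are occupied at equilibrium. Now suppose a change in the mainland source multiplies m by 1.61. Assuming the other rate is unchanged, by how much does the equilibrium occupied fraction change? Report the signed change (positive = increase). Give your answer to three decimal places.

Observed p* = 109/218 = 0.50000.
Balance m(1−p*) = e·p* gives e = m(1−p*)/p* = 0.785×0.50000/0.50000 = 0.78500.
New p* = m/(m+e) = 1.26385/(1.26385+0.78500) = 0.61686.
Δp* = 0.61686 − 0.50000 = +0.11686.

0.117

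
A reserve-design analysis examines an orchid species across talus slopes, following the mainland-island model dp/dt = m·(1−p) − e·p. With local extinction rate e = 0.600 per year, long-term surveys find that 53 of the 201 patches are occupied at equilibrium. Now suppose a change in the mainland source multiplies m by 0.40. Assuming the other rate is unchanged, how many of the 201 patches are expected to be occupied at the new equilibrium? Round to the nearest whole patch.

Observed p* = 53/201 = 0.26368.
Balance m(1−p*) = e·p* gives m = e·p*/(1−p*) = 0.600×0.26368/0.73632 = 0.21486.
New p* = m/(m+e) = 0.08594/(0.08594+0.60000) = 0.12529.
Expected occupied = 201 × 0.12529 = 25.18 ≈ 25.

25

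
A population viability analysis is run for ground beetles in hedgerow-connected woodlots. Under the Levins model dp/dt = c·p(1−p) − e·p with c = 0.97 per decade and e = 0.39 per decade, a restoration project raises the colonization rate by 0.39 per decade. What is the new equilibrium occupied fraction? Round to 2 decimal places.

Before: p* = 1 − 0.39/0.97 = 0.5979.
After the change, c = 1.36, e = 0.39, so p* = 1 − 0.39/1.36 = 0.7132.

0.71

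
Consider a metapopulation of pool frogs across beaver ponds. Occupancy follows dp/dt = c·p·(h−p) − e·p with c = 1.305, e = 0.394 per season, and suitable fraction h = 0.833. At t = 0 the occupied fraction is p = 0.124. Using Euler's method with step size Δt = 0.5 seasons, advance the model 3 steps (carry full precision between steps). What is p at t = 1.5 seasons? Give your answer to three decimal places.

0.238

Update rule: p ← p + [c·p·(h−p) − e·p]·Δt with Δt = 0.5.
p: 0.12400 → 0.15694  (Δp = +0.03294)
p: 0.15694 → 0.19525  (Δp = +0.03831)
p: 0.19525 → 0.23804  (Δp = +0.04279)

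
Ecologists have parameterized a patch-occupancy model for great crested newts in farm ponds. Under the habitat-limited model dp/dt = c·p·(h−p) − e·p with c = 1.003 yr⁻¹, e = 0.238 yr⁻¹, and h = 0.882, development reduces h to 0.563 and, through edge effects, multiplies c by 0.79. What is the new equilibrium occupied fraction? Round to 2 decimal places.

0.26

Before: p* = h − e/c = 0.882 − 0.238/1.003 = 0.882 − 0.2373 = 0.6447.
After: c = 0.79237, e = 0.238, h = 0.563; p* = 0.563 − 0.238/0.79237 = 0.2626.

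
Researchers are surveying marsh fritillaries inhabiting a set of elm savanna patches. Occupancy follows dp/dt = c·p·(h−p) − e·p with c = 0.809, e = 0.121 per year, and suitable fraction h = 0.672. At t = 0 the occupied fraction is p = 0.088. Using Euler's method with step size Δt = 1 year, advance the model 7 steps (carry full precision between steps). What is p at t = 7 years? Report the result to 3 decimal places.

Update rule: p ← p + [c·p·(h−p) − e·p]·Δt with Δt = 1.
t = 1: p = 0.08800 + (+0.03093) = 0.11893
t = 2: p = 0.11893 + (+0.03882) = 0.15775
t = 3: p = 0.15775 + (+0.04654) = 0.20429
t = 4: p = 0.20429 + (+0.05258) = 0.25687
t = 5: p = 0.25687 + (+0.05519) = 0.31206
t = 6: p = 0.31206 + (+0.05311) = 0.36517
t = 7: p = 0.36517 + (+0.04646) = 0.41163

0.412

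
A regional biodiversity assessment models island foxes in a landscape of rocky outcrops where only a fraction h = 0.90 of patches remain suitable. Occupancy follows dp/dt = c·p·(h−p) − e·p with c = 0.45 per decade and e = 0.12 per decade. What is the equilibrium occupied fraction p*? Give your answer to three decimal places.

Setting dp/dt = 0 and dividing by p* gives c·(h−p*) = e.
So p* = h − e/c = 0.90 − 0.12/0.45 = 0.90 − 0.2667 = 0.6333.

0.633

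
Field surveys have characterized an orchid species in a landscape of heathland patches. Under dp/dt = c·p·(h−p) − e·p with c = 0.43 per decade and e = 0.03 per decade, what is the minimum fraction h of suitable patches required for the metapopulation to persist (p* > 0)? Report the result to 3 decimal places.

0.070

p* = h − e/c is positive only when h > e/c.
h_min = e/c = 0.03/0.43 = 0.0698.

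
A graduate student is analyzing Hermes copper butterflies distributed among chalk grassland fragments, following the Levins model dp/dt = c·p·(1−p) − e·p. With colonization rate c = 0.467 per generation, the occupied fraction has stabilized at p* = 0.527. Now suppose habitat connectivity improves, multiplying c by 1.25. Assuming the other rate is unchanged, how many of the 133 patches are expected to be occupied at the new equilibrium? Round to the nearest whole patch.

83

Balance c(1−p*) = e gives e = 0.467×(1 − 0.52700) = 0.22089.
New p* = 1 − e/c = 1 − 0.22089/0.58375 = 0.62160.
Expected occupied = 133 × 0.62160 = 82.67 ≈ 83.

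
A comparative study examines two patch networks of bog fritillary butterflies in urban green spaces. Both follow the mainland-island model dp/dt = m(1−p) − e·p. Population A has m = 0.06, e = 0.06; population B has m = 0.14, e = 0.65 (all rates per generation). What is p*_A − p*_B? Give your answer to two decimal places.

0.32

A: p*_A = m/(m+e) = 0.06/0.1200 = 0.5000.
B: p*_B = 0.14/0.7900 = 0.1772.
p*_A − p*_B = 0.5000 − 0.1772 = 0.3228.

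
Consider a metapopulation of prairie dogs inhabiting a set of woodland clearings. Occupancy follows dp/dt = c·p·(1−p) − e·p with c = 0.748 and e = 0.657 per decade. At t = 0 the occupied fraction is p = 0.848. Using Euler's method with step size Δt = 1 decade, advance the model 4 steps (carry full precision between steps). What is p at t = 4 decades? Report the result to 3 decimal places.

0.238

Update rule: p ← p + [c·p·(1−p) − e·p]·Δt with Δt = 1.
step 1: Δp = -0.46072, p = 0.38728
step 2: Δp = -0.07695, p = 0.31033
step 3: Δp = -0.04380, p = 0.26654
step 4: Δp = -0.02888, p = 0.23765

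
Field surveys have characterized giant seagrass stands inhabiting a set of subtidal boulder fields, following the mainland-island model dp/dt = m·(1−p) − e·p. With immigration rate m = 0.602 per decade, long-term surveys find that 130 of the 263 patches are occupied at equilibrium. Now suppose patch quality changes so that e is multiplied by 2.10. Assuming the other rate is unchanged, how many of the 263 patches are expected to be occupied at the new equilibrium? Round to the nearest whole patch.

Observed p* = 130/263 = 0.49430.
Balance m(1−p*) = e·p* gives e = m(1−p*)/p* = 0.602×0.50570/0.49430 = 0.61588.
New p* = m/(m+e) = 0.60200/(0.60200+1.29335) = 0.31762.
Expected occupied = 263 × 0.31762 = 83.53 ≈ 84.

84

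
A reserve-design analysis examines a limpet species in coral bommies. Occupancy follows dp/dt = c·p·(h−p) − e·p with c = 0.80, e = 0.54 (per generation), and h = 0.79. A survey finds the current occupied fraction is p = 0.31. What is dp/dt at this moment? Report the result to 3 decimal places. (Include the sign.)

Colonization term: c·p·(h−p) = 0.80×0.31×0.4800 = 0.11904.
Extinction term: e·p = 0.16740.
dp/dt = 0.11904 − 0.16740 = -0.04836.

-0.048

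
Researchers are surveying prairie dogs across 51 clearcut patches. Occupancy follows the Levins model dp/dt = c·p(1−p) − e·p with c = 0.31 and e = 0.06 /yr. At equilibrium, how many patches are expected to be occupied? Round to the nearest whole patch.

p* = 1 − e/c = 1 − 0.06/0.31 = 0.8065.
Expected occupied patches = N × p* = 51 × 0.8065 = 41.13 ≈ 41.

41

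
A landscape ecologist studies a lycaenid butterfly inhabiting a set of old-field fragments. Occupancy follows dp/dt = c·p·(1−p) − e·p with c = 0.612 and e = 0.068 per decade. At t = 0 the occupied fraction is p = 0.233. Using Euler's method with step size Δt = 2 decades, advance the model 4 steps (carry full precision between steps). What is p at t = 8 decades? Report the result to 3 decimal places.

0.890

Update rule: p ← p + [c·p·(1−p) − e·p]·Δt with Δt = 2.
  1  |  dp/dt·Δt = +0.187054  |  p_1 = 0.420054
  2  |  dp/dt·Δt = +0.241050  |  p_2 = 0.661104
  3  |  dp/dt·Δt = +0.184322  |  p_3 = 0.845426
  4  |  dp/dt·Δt = +0.044976  |  p_4 = 0.890401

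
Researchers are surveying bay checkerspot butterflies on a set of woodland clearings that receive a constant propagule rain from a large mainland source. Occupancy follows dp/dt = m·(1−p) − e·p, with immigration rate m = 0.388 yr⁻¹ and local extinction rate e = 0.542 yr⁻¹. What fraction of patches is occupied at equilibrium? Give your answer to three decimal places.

Setting dp/dt = 0: m − m·p* = e·p*, so m = (m+e)·p*.
p* = m/(m+e) = 0.388/(0.388+0.542) = 0.388/0.9300 = 0.4172.

0.417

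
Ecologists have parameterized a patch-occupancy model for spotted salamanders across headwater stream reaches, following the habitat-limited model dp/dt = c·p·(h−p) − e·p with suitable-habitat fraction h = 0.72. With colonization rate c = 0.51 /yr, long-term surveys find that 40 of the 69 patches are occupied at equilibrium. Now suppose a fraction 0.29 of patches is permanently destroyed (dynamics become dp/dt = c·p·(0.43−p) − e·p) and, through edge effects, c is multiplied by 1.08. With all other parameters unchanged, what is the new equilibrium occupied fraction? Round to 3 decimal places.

Observed p* = 40/69 = 0.57971.
Balance c(h−p*) = e gives e = 0.51×(0.72 − 0.57971) = 0.07155.
New p* = 0.43 − e/c = 0.43 − 0.07155/0.55080 = 0.30010.

0.300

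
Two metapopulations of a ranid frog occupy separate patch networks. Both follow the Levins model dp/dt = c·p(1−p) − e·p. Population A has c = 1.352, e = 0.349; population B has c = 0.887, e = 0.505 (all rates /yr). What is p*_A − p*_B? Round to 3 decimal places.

0.311

A: p*_A = 1 − 0.349/1.352 = 0.7419.
B: p*_B = 1 − 0.505/0.887 = 0.4307.
p*_A − p*_B = 0.7419 − 0.4307 = 0.3112.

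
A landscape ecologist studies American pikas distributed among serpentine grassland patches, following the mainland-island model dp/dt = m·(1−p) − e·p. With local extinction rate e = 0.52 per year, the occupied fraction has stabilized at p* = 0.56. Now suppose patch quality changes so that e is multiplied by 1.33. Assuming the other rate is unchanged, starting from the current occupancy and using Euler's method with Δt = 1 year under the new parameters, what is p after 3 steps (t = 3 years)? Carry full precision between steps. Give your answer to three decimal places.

Balance m(1−p*) = e·p* gives m = e·p*/(1−p*) = 0.52×0.56000/0.44000 = 0.66182.
Starting from p₀ = 0.56000; update p ← p + (dp/dt)·Δt with the new parameters.
step 1: Δp = -0.09610, p = 0.46390
step 2: Δp = +0.03396, p = 0.49787
step 3: Δp = -0.01200, p = 0.48586

0.486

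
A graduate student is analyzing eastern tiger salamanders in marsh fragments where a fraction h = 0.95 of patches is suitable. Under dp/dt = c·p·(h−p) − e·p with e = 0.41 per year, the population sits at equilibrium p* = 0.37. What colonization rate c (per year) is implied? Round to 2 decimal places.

At equilibrium c(h−p*) = e, so c = e/(h−p*).
c = 0.41/(0.95 − 0.37) = 0.41/0.5800 = 0.7069.

0.71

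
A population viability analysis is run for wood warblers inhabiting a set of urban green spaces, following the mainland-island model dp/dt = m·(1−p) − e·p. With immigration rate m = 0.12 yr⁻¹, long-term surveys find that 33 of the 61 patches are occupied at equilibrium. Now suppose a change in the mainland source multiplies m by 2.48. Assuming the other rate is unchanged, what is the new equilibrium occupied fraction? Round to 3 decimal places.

Observed p* = 33/61 = 0.54098.
Balance m(1−p*) = e·p* gives e = m(1−p*)/p* = 0.12×0.45902/0.54098 = 0.10182.
New p* = m/(m+e) = 0.29760/(0.29760+0.10182) = 0.74508.

0.745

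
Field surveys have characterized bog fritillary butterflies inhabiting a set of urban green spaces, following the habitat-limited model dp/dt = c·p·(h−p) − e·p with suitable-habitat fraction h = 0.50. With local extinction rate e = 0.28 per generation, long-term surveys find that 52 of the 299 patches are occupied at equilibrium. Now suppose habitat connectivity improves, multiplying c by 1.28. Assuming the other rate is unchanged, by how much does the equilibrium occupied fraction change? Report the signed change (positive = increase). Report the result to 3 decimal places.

0.071

Observed p* = 52/299 = 0.17391.
Balance c(h−p*) = e gives c = e/(0.5 − 0.17391) = 0.28/0.32609 = 0.85866.
New p* = 0.5 − e/c = 0.5 − 0.28000/1.09908 = 0.24524.
Δp* = 0.24524 − 0.17391 = +0.07133.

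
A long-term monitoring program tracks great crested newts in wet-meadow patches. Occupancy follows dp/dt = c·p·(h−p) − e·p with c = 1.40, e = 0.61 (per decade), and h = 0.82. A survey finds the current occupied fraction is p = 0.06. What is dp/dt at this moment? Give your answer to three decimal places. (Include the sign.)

Colonization term: c·p·(h−p) = 1.40×0.06×0.7600 = 0.06384.
Extinction term: e·p = 0.03660.
dp/dt = 0.06384 − 0.03660 = 0.02724.

0.027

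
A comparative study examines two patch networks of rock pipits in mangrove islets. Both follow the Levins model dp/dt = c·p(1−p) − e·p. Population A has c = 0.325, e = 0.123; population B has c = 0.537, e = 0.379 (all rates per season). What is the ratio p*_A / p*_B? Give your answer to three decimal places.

A: p*_A = 1 − 0.123/0.325 = 0.6215.
B: p*_B = 1 − 0.379/0.537 = 0.2942.
p*_A / p*_B = 0.6215/0.2942 = 2.1124.

2.112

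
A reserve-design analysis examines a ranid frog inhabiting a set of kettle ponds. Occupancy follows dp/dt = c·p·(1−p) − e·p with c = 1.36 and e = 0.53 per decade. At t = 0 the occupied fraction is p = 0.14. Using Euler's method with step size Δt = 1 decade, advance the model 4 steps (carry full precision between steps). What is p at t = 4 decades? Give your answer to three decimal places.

0.561

Update rule: p ← p + [c·p·(1−p) − e·p]·Δt with Δt = 1.
  1  |  dp/dt·Δt = +0.089544  |  p_1 = 0.229544
  2  |  dp/dt·Δt = +0.118863  |  p_2 = 0.348407
  3  |  dp/dt·Δt = +0.124091  |  p_3 = 0.472497
  4  |  dp/dt·Δt = +0.088548  |  p_4 = 0.561045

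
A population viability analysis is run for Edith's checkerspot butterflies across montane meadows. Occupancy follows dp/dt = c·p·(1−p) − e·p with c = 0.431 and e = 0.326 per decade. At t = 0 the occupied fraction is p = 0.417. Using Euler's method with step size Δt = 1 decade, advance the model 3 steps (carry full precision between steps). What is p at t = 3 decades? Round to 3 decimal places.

Update rule: p ← p + [c·p·(1−p) − e·p]·Δt with Δt = 1.
p: 0.41700 → 0.38584  (Δp = -0.03116)
p: 0.38584 → 0.36219  (Δp = -0.02365)
p: 0.36219 → 0.34368  (Δp = -0.01851)

0.344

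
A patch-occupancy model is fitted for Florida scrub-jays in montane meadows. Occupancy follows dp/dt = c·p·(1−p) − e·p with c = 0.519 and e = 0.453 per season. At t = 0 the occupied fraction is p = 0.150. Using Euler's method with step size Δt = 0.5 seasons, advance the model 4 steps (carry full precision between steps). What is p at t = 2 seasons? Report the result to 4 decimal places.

0.1467

Update rule: p ← p + [c·p·(1−p) − e·p]·Δt with Δt = 0.5.
t = 0.5: p = 0.15000 + (-0.00089) = 0.14911
t = 1: p = 0.14911 + (-0.00085) = 0.14826
t = 1.5: p = 0.14826 + (-0.00081) = 0.14745
t = 2: p = 0.14745 + (-0.00078) = 0.14667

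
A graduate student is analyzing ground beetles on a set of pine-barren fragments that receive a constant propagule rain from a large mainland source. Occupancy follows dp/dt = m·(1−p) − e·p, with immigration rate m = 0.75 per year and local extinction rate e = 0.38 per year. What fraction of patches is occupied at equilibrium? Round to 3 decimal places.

Setting dp/dt = 0: m − m·p* = e·p*, so m = (m+e)·p*.
p* = m/(m+e) = 0.75/(0.75+0.38) = 0.75/1.1300 = 0.6637.

0.664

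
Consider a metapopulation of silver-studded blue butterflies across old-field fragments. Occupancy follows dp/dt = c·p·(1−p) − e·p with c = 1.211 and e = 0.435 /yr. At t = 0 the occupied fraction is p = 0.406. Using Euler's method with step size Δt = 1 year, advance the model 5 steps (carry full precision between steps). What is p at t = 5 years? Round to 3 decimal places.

Update rule: p ← p + [c·p·(1−p) − e·p]·Δt with Δt = 1.
p: 0.40600 → 0.52144  (Δp = +0.11544)
p: 0.52144 → 0.59681  (Δp = +0.07537)
p: 0.59681 → 0.62860  (Δp = +0.03179)
p: 0.62860 → 0.63788  (Δp = +0.00928)
p: 0.63788 → 0.64013  (Δp = +0.00225)

0.640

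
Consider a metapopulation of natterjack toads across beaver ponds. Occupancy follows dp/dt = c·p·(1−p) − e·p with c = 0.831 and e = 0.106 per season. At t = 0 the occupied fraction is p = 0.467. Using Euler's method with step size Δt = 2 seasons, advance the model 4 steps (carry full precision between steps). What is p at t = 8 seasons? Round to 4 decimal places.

Update rule: p ← p + [c·p·(1−p) − e·p]·Δt with Δt = 2.
step 1: Δp = +0.31469, p = 0.78169
step 2: Δp = +0.11791, p = 0.89959
step 3: Δp = -0.04059, p = 0.85900
step 4: Δp = +0.01919, p = 0.87819

0.8782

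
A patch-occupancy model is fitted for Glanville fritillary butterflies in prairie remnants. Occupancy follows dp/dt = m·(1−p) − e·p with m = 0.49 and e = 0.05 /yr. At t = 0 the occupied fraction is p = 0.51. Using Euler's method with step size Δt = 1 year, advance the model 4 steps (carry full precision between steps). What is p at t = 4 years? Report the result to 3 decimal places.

0.890

Update rule: p ← p + [m·(1−p) − e·p]·Δt with Δt = 1.
p: 0.51000 → 0.72460  (Δp = +0.21460)
p: 0.72460 → 0.82332  (Δp = +0.09872)
p: 0.82332 → 0.86873  (Δp = +0.04541)
p: 0.86873 → 0.88961  (Δp = +0.02089)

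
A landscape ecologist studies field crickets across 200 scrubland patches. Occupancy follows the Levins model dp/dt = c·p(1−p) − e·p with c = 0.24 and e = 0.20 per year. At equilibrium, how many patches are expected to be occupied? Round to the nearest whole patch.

33

p* = 1 − e/c = 1 − 0.20/0.24 = 0.1667.
Expected occupied patches = N × p* = 200 × 0.1667 = 33.33 ≈ 33.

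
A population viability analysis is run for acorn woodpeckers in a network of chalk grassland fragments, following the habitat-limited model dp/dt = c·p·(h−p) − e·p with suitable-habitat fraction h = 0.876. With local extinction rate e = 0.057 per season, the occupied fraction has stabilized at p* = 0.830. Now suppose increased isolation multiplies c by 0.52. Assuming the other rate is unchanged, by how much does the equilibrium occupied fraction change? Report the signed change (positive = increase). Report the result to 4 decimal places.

Balance c(h−p*) = e gives c = e/(0.876 − 0.83000) = 0.057/0.04600 = 1.23913.
New p* = 0.876 − e/c = 0.876 − 0.05700/0.64435 = 0.78754.
Δp* = 0.78754 − 0.83000 = -0.04246.

-0.0425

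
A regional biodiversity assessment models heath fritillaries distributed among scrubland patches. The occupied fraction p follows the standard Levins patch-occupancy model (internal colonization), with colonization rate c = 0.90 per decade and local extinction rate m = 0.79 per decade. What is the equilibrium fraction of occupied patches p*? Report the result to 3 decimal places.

0.122

Setting dp/dt = 0 and dividing through by p* gives c·(1−p*) = m.
So p* = 1 − m/c = 1 − 0.79/0.90 = 1 − 0.8778 = 0.1222.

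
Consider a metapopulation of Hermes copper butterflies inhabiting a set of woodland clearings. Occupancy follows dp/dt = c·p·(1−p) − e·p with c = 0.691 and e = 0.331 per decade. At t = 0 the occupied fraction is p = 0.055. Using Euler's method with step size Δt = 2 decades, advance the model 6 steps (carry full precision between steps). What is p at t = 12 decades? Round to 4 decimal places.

0.4675

Update rule: p ← p + [c·p·(1−p) − e·p]·Δt with Δt = 2.
p: 0.05500 → 0.09042  (Δp = +0.03542)
p: 0.09042 → 0.14422  (Δp = +0.05380)
p: 0.14422 → 0.21932  (Δp = +0.07509)
p: 0.21932 → 0.31075  (Δp = +0.09143)
p: 0.31075 → 0.40104  (Δp = +0.09029)
p: 0.40104 → 0.46752  (Δp = +0.06648)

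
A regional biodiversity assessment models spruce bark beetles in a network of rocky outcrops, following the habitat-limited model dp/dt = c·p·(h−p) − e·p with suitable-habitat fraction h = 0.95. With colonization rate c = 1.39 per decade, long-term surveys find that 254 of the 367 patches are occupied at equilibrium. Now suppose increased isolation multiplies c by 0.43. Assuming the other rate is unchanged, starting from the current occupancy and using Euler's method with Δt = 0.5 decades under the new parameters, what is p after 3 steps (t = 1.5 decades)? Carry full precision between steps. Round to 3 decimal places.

Observed p* = 254/367 = 0.69210.
Balance c(h−p*) = e gives e = 1.39×(0.95 − 0.69210) = 0.35848.
Starting from p₀ = 0.69210; update p ← p + (dp/dt)·Δt with the new parameters.
step 1: Δp = -0.07071, p = 0.62139
step 2: Δp = -0.05035, p = 0.57103
step 3: Δp = -0.03768, p = 0.53335

0.533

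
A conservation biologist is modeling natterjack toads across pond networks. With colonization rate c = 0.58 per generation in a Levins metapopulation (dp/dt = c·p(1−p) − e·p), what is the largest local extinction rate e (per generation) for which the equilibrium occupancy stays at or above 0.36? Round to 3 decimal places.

0.371

1 − e/c ≥ 0.36 ⇒ e ≤ c(1 − 0.36) = 0.58 × 0.6400.
e_max = 0.3712.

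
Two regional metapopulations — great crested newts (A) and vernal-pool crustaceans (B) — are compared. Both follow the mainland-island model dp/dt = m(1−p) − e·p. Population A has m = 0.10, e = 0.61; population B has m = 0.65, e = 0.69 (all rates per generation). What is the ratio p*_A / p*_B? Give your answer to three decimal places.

0.290

A: p*_A = m/(m+e) = 0.10/0.7100 = 0.1408.
B: p*_B = 0.65/1.3400 = 0.4851.
p*_A / p*_B = 0.1408/0.4851 = 0.2904.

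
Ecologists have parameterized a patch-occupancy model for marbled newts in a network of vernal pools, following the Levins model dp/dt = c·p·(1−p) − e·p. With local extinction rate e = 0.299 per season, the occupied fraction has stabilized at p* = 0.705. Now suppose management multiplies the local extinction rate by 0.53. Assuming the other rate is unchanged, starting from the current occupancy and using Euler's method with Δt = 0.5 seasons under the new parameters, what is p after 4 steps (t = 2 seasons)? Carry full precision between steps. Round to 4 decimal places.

0.8242

Balance c(1−p*) = e gives c = e/(1 − 0.70500) = 0.299/0.29500 = 1.01356.
Starting from p₀ = 0.70500; update p ← p + (dp/dt)·Δt with the new parameters.
t = 0.5: p = 0.70500 + (+0.04954) = 0.75454
t = 1: p = 0.75454 + (+0.03408) = 0.78861
t = 1.5: p = 0.78861 + (+0.02200) = 0.81061
t = 2: p = 0.81061 + (+0.01357) = 0.82418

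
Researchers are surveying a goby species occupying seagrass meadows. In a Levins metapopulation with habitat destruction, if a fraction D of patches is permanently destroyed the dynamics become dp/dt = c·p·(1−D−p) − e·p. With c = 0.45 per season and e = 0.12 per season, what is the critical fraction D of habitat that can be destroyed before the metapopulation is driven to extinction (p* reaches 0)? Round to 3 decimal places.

The nontrivial equilibrium is p* = (1−D) − e/c; extinction occurs when this hits zero.
So D_crit = 1 − e/c = 1 − 0.12/0.45 = 1 − 0.2667 = 0.7333.
Note this equals the original equilibrium occupancy — the Levins extinction-debt result.

0.733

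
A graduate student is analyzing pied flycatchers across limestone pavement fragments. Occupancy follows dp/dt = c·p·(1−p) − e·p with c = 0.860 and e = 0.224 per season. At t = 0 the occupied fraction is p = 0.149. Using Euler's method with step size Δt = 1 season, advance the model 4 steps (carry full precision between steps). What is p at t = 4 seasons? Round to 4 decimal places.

0.5533

Update rule: p ← p + [c·p·(1−p) − e·p]·Δt with Δt = 1.
p: 0.14900 → 0.22467  (Δp = +0.07567)
p: 0.22467 → 0.32415  (Δp = +0.09948)
p: 0.32415 → 0.43995  (Δp = +0.11580)
p: 0.43995 → 0.55330  (Δp = +0.11335)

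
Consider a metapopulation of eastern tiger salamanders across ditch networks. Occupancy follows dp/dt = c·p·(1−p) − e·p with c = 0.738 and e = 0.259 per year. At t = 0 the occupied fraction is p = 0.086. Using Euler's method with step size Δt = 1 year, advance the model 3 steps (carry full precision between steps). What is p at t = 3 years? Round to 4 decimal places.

Update rule: p ← p + [c·p·(1−p) − e·p]·Δt with Δt = 1.
t = 1: p = 0.08600 + (+0.03574) = 0.12174
t = 2: p = 0.12174 + (+0.04737) = 0.16911
t = 3: p = 0.16911 + (+0.05990) = 0.22901

0.2290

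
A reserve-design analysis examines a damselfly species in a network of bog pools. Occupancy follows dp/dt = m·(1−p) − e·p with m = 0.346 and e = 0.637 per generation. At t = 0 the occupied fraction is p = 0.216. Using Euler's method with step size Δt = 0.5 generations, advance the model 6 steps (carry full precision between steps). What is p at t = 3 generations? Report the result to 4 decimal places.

0.3496

Update rule: p ← p + [m·(1−p) − e·p]·Δt with Δt = 0.5.
step 1: Δp = +0.06684, p = 0.28284
step 2: Δp = +0.03399, p = 0.31682
step 3: Δp = +0.01728, p = 0.33410
step 4: Δp = +0.00879, p = 0.34289
step 5: Δp = +0.00447, p = 0.34736
step 6: Δp = +0.00227, p = 0.34963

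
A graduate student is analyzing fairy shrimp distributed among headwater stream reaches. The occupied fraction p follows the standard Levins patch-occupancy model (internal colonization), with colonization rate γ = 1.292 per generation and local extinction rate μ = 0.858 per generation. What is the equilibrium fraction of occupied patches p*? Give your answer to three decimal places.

At equilibrium, colonization balances extinction: γ·p*·(1−p*) = μ·p*.
So p* = 1 − μ/γ = 1 − 0.858/1.292 = 1 − 0.6641 = 0.3359.

0.336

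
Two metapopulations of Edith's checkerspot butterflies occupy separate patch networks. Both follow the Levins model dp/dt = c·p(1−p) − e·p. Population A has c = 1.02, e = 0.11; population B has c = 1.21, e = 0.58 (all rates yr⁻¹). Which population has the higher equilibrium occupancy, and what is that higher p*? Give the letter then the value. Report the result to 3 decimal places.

A: p*_A = 1 − 0.11/1.02 = 0.8922.
B: p*_B = 1 − 0.58/1.21 = 0.5207.
A is higher at 0.8922.

A, 0.892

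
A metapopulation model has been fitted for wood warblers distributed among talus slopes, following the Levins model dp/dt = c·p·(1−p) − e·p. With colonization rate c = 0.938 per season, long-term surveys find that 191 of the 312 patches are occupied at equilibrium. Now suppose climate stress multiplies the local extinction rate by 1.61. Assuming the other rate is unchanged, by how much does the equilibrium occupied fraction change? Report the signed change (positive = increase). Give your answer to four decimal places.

Observed p* = 191/312 = 0.61218.
Balance c(1−p*) = e gives e = 0.938×(1 − 0.61218) = 0.36378.
New p* = 1 − e/c = 1 − 0.58569/0.93800 = 0.37560.
Δp* = 0.37560 − 0.61218 = -0.23658.

-0.2366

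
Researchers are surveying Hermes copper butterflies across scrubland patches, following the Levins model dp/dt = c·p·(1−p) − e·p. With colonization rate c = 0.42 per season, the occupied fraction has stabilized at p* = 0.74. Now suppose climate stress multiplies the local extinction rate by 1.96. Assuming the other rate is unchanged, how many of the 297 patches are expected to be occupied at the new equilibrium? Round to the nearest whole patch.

Balance c(1−p*) = e gives e = 0.42×(1 − 0.74000) = 0.10920.
New p* = 1 − e/c = 1 − 0.21403/0.42000 = 0.49040.
Expected occupied = 297 × 0.49040 = 145.65 ≈ 146.

146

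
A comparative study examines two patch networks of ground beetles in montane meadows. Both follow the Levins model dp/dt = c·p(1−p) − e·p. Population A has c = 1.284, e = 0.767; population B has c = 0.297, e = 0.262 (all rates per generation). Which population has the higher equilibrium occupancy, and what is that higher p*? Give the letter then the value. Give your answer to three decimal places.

A: p*_A = 1 − 0.767/1.284 = 0.4026.
B: p*_B = 1 − 0.262/0.297 = 0.1178.
A is higher at 0.4026.

A, 0.403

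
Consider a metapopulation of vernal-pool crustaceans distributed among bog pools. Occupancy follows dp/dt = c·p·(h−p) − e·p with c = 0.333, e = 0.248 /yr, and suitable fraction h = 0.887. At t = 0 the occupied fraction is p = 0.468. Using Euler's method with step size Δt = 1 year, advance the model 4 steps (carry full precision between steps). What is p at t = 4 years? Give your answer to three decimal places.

0.325

Update rule: p ← p + [c·p·(h−p) − e·p]·Δt with Δt = 1.
step 1: Δp = -0.05077, p = 0.41723
step 2: Δp = -0.03821, p = 0.37903
step 3: Δp = -0.02988, p = 0.34914
step 4: Δp = -0.02405, p = 0.32509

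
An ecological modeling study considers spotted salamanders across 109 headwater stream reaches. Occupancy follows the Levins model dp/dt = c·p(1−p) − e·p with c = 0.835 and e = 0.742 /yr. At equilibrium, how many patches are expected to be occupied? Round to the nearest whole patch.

12

p* = 1 − e/c = 1 − 0.742/0.835 = 0.1114.
Expected occupied patches = N × p* = 109 × 0.1114 = 12.14 ≈ 12.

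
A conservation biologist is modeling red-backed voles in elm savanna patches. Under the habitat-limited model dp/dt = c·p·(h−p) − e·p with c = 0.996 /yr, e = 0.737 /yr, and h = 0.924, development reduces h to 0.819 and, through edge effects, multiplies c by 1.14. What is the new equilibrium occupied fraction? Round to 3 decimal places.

0.170

Before: p* = h − e/c = 0.924 − 0.737/0.996 = 0.924 − 0.7400 = 0.1840.
After: c = 1.13544, e = 0.737, h = 0.819; p* = 0.819 − 0.737/1.13544 = 0.1699.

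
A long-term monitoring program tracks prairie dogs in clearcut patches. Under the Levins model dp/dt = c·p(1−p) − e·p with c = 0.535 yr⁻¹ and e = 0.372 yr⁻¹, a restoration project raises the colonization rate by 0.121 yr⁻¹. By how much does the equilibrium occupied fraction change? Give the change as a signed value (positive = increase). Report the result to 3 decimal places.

Before: p* = 1 − 0.372/0.535 = 0.3047.
After the change, c = 0.656, e = 0.372, so p* = 1 − 0.372/0.656 = 0.4329.
Δp* = 0.4329 − 0.3047 = +0.1283.

0.128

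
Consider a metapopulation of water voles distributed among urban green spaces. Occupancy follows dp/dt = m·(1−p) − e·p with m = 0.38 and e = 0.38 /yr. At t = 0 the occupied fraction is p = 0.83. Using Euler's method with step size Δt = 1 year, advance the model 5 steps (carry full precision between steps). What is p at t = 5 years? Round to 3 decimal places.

Update rule: p ← p + [m·(1−p) − e·p]·Δt with Δt = 1.
t = 1: p = 0.83000 + (-0.25080) = 0.57920
t = 2: p = 0.57920 + (-0.06019) = 0.51901
t = 3: p = 0.51901 + (-0.01445) = 0.50456
t = 4: p = 0.50456 + (-0.00347) = 0.50109
t = 5: p = 0.50109 + (-0.00083) = 0.50026

0.500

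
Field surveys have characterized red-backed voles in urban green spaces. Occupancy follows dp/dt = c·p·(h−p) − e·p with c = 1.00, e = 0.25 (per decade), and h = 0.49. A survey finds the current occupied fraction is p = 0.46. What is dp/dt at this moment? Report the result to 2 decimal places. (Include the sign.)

Colonization term: c·p·(h−p) = 1.00×0.46×0.0300 = 0.01380.
Extinction term: e·p = 0.11500.
dp/dt = 0.01380 − 0.11500 = -0.10120.

-0.10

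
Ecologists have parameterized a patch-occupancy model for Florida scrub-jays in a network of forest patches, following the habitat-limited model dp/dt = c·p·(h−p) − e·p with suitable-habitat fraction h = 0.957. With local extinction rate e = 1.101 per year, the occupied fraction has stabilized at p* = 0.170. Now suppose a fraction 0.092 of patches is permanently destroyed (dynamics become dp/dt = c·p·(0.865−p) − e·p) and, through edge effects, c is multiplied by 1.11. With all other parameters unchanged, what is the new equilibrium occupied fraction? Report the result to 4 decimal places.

Balance c(h−p*) = e gives c = e/(0.957 − 0.17000) = 1.101/0.78700 = 1.39898.
New p* = 0.865 − e/c = 0.865 − 1.10100/1.55287 = 0.15599.

0.1560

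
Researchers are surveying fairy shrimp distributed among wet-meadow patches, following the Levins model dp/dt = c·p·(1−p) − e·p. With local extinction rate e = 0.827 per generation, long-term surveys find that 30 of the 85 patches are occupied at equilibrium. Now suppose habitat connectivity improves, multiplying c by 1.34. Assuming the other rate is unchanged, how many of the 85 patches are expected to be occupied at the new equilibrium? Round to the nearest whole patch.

Observed p* = 30/85 = 0.35294.
Balance c(1−p*) = e gives c = e/(1 − 0.35294) = 0.827/0.64706 = 1.27809.
New p* = 1 − e/c = 1 − 0.82700/1.71264 = 0.51712.
Expected occupied = 85 × 0.51712 = 43.96 ≈ 44.

44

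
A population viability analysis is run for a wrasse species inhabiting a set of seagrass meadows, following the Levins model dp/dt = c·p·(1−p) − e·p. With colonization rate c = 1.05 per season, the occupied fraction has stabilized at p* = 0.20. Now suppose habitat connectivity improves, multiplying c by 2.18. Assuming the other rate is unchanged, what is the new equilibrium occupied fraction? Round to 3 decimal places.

Balance c(1−p*) = e gives e = 1.05×(1 − 0.20000) = 0.84000.
New p* = 1 − e/c = 1 − 0.84000/2.28900 = 0.63303.

0.633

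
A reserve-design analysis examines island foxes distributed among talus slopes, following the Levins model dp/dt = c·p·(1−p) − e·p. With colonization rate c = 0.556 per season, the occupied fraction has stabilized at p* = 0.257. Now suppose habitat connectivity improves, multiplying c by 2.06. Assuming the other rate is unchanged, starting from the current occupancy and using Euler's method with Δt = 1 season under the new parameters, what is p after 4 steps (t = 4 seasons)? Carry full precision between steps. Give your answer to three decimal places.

0.615

Balance c(1−p*) = e gives e = 0.556×(1 − 0.25700) = 0.41311.
Starting from p₀ = 0.25700; update p ← p + (dp/dt)·Δt with the new parameters.
p: 0.25700 → 0.36954  (Δp = +0.11254)
p: 0.36954 → 0.48373  (Δp = +0.11419)
p: 0.48373 → 0.56993  (Δp = +0.08621)
p: 0.56993 → 0.61523  (Δp = +0.04530)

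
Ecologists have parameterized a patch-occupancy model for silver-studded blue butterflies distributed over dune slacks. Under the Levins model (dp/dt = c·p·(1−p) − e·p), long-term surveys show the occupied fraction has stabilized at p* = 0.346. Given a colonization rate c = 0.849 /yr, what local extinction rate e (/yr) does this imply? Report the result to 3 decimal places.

At equilibrium c(1−p*) = e.
e = 0.849 × (1 − 0.346) = 0.849 × 0.6540 = 0.5552.

0.555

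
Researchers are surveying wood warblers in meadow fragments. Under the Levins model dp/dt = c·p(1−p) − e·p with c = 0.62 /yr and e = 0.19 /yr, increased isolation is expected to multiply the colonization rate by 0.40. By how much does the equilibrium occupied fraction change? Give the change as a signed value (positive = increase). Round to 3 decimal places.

-0.460

Before: p* = 1 − 0.19/0.62 = 0.6935.
After the change, c = 0.248, e = 0.19, so p* = 1 − 0.19/0.248 = 0.2339.
Δp* = 0.2339 − 0.6935 = -0.4597.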